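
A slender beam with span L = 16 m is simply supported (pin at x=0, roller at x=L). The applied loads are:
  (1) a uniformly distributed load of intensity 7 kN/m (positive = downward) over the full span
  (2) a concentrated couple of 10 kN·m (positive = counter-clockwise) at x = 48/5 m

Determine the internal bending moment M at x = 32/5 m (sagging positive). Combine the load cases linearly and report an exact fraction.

M(32/5) = 5476/25 kN·m

Load 1 — uniform load w=7 kN/m over full span:
  M_1 = wx(L-x)/2 = 7·(32/5)·(16-(32/5))/2 = 5376/25 kN·m
Load 2 — applied couple M₀=10 kN·m at a=48/5 m (b=L-a=32/5):
  M_2 = M₀x/L  [x≤a] = 10·(32/5)/16 = 4 kN·m
Superposition: M = Σ M_i = 5476/25 kN·m ≈ 219.040000 kN·m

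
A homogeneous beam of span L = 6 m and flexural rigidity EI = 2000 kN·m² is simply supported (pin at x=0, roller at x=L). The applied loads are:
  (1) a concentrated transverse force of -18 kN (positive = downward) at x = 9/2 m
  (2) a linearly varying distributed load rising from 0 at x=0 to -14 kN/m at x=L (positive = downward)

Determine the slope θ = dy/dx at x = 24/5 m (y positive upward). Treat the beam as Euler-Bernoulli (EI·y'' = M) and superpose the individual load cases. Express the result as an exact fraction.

Load 1 — point force P=-18 kN at a=9/2 m (b=L-a=3/2):
  θ_1 = -Pa(2L²-6Lx+3x²+a²)/(6LEI)  [x>a] = -(-18)·(9/2)·(2·6²-6·6·(24/5)+3·(24/5)²+(9/2)²)/(6·6·2000) = -10287/800000 rad
Load 2 — triangular load w₀=-14 kN/m (0→w₀ over full span):
  θ_2 = -w₀(7L⁴-30L²x²+15x⁴)/(360LEI) = -(-14)·(7·6⁴-30·6²·(24/5)²+15·(24/5)⁴)/(360·6·2000) = -15897/625000 rad
Superposition: θ = Σ θ_i = -765879/20000000 rad ≈ -0.038294 rad

θ(24/5) = -765879/20000000 rad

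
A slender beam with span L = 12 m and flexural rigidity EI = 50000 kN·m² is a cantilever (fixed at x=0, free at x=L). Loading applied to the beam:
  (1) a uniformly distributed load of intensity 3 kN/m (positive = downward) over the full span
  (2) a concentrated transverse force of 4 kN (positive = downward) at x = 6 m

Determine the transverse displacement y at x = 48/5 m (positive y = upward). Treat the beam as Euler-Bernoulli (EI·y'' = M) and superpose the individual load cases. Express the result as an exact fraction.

Load 1 — uniform load w=3 kN/m over full span:
  y_1 = -wx²(x²-4Lx+6L²)/(24EI) = -3·(48/5)²·((48/5)²-4·12·(48/5)+6·12²)/(24·50000) = -222912/1953125 m
Load 2 — point force P=4 kN at a=6 m (b=L-a=6):
  y_2 = -Pa²(3x-a)/(6EI)  [x>a] = -4·6²·(3·(48/5)-6)/(6·50000) = -171/15625 m
Superposition: y = Σ y_i = -244287/1953125 m ≈ -0.125075 m

y(48/5) = -244287/1953125 m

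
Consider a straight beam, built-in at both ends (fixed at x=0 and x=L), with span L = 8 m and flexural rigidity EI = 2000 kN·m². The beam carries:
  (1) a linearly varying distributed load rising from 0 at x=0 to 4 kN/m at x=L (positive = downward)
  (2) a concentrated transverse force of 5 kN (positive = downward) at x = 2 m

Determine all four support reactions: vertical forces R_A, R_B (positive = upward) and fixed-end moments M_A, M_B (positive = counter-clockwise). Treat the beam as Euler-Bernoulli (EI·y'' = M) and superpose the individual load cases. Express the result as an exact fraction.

R_A = 1443/160 kN, M_A = 1699/120 kN·m, R_B = 1917/160 kN, M_B = -587/40 kN·m

Load 1 — triangular load w₀=4 kN/m (0→w₀ over full span):
  R_A = 3w₀L/20 = 3·4·8/20 = 24/5 kN
  M_A = w₀L²/30 = 4·8²/30 = 128/15 kN·m
  R_B = 7w₀L/20 = 7·4·8/20 = 56/5 kN
  M_B = -w₀L²/20 = -4·8²/20 = -64/5 kN·m
Load 2 — point force P=5 kN at a=2 m (b=L-a=6):
  R_A = Pb²(3a+b)/L³ = 5·6²·(3·2+6)/8³ = 135/32 kN
  M_A = Pab²/L² = 5·2·6²/8² = 45/8 kN·m
  R_B = Pa²(a+3b)/L³ = 5·2²·(2+3·6)/8³ = 25/32 kN
  M_B = -Pa²b/L² = -5·2²·6/8² = -15/8 kN·m
Superposition: R_A = 1443/160 kN, M_A = 1699/120 kN·m, R_B = 1917/160 kN, M_B = -587/40 kN·m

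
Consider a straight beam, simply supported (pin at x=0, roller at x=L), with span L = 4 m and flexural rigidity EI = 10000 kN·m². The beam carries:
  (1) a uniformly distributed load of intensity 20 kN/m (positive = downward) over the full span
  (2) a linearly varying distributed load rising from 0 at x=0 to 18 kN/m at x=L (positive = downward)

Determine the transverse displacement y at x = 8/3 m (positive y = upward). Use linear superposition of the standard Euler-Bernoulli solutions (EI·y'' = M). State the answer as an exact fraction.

Load 1 — uniform load w=20 kN/m over full span:
  y_1 = -wx(L³-2Lx²+x³)/(24EI) = -20·(8/3)·(4³-2·4·(8/3)²+(8/3)³)/(24·10000) = -176/30375 m
Load 2 — triangular load w₀=18 kN/m (0→w₀ over full span):
  y_2 = -w₀x(7L⁴-10L²x²+3x⁴)/(360LEI) = -18·(8/3)·(7·4⁴-10·4²·(8/3)²+3·(8/3)⁴)/(360·4·10000) = -136/50625 m
Superposition: y = Σ y_i = -1288/151875 m ≈ -0.008481 m

y(8/3) = -1288/151875 m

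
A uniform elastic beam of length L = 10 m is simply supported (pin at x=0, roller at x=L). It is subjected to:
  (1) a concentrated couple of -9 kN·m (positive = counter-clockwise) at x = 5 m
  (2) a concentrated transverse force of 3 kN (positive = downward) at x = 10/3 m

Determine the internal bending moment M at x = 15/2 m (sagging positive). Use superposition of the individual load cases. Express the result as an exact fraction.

M(15/2) = 19/4 kN·m

Load 1 — applied couple M₀=-9 kN·m at a=5 m (b=L-a=5):
  M_1 = M₀x/L - M₀  [x>a] = (-9)·(15/2)/10 - (-9) = 9/4 kN·m
Load 2 — point force P=3 kN at a=10/3 m (b=L-a=20/3):
  M_2 = Pa(L-x)/L  [x>a] = 3·(10/3)·(10-(15/2))/10 = 5/2 kN·m
Superposition: M = Σ M_i = 19/4 kN·m ≈ 4.750000 kN·m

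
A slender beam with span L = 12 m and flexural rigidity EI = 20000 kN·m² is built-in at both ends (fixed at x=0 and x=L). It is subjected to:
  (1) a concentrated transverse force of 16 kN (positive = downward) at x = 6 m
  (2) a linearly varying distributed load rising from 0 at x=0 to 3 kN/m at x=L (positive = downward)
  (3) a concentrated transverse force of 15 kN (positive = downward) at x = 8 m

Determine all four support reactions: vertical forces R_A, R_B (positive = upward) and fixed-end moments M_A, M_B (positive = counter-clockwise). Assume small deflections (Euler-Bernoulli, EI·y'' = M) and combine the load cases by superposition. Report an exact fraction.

Load 1 — point force P=16 kN at a=6 m (b=L-a=6):
  R_A = Pb²(3a+b)/L³ = 16·6²·(3·6+6)/12³ = 8 kN
  M_A = Pab²/L² = 16·6·6²/12² = 24 kN·m
  R_B = Pa²(a+3b)/L³ = 16·6²·(6+3·6)/12³ = 8 kN
  M_B = -Pa²b/L² = -16·6²·6/12² = -24 kN·m
Load 2 — triangular load w₀=3 kN/m (0→w₀ over full span):
  R_A = 3w₀L/20 = 3·3·12/20 = 27/5 kN
  M_A = w₀L²/30 = 3·12²/30 = 72/5 kN·m
  R_B = 7w₀L/20 = 7·3·12/20 = 63/5 kN
  M_B = -w₀L²/20 = -3·12²/20 = -108/5 kN·m
Load 3 — point force P=15 kN at a=8 m (b=L-a=4):
  R_A = Pb²(3a+b)/L³ = 15·4²·(3·8+4)/12³ = 35/9 kN
  M_A = Pab²/L² = 15·8·4²/12² = 40/3 kN·m
  R_B = Pa²(a+3b)/L³ = 15·8²·(8+3·4)/12³ = 100/9 kN
  M_B = -Pa²b/L² = -15·8²·4/12² = -80/3 kN·m
Superposition: R_A = 778/45 kN, M_A = 776/15 kN·m, R_B = 1427/45 kN, M_B = -1084/15 kN·m

R_A = 778/45 kN, M_A = 776/15 kN·m, R_B = 1427/45 kN, M_B = -1084/15 kN·m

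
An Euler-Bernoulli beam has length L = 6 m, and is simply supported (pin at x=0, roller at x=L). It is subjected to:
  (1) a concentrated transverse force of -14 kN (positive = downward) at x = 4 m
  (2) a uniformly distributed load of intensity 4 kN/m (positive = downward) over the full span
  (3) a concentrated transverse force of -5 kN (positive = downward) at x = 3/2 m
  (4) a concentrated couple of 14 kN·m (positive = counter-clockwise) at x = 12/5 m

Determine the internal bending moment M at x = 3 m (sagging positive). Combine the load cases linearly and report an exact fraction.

Load 1 — point force P=-14 kN at a=4 m (b=L-a=2):
  M_1 = Pbx/L  [x≤a] = (-14)·2·3/6 = -14 kN·m
Load 2 — uniform load w=4 kN/m over full span:
  M_2 = wx(L-x)/2 = 4·3·(6-3)/2 = 18 kN·m
Load 3 — point force P=-5 kN at a=3/2 m (b=L-a=9/2):
  M_3 = Pa(L-x)/L  [x>a] = (-5)·(3/2)·(6-3)/6 = -15/4 kN·m
Load 4 — applied couple M₀=14 kN·m at a=12/5 m (b=L-a=18/5):
  M_4 = M₀x/L - M₀  [x>a] = 14·3/6 - 14 = -7 kN·m
Superposition: M = Σ M_i = -27/4 kN·m ≈ -6.750000 kN·m

M(3) = -27/4 kN·m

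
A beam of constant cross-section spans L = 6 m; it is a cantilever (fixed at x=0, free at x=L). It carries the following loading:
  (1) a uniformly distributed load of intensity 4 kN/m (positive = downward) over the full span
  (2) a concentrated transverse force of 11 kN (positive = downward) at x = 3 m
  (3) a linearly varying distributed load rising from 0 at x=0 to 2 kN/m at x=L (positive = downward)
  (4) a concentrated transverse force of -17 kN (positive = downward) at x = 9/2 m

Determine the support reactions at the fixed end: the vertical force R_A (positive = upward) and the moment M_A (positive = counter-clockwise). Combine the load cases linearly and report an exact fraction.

Load 1 — uniform load w=4 kN/m over full span:
  R_A = wL = 4·6 = 24 kN
  M_A = wL²/2 = 4·6²/2 = 72 kN·m
Load 2 — point force P=11 kN at a=3 m (b=L-a=3):
  R_A = P = 11 kN
  M_A = Pa = 11·3 = 33 kN·m
Load 3 — triangular load w₀=2 kN/m (0→w₀ over full span):
  R_A = w₀L/2 = 2·6/2 = 6 kN
  M_A = w₀L²/3 = 2·6²/3 = 24 kN·m
Load 4 — point force P=-17 kN at a=9/2 m (b=L-a=3/2):
  R_A = P = (-17) = -17 kN
  M_A = Pa = (-17)·(9/2) = -153/2 kN·m
Superposition: R_A = 24 kN, M_A = 105/2 kN·m

R_A = 24 kN, M_A = 105/2 kN·m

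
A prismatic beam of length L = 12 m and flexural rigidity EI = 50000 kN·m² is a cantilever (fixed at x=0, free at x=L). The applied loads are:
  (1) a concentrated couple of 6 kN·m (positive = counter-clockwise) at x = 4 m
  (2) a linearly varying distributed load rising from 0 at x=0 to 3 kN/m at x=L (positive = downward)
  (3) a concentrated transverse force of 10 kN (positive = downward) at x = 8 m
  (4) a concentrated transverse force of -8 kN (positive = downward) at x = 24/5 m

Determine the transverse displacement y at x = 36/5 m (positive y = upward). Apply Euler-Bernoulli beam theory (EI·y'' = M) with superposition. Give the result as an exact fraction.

y(36/5) = -3382491/48828125 m

Load 1 — applied couple M₀=6 kN·m at a=4 m (b=L-a=8):
  y_1 = M₀a(2x-a)/(2EI)  [x>a] = 6·4·(2·(36/5)-4)/(2·50000) = 39/15625 m
Load 2 — triangular load w₀=3 kN/m (0→w₀ over full span):
  y_2 = (w₀Lx³/12-w₀L²x²/6-w₀x⁵/(120L))/EI = (3·12·(36/5)³/12-3·12²·(36/5)²/6-3·(36/5)⁵/(120·12))/50000 = -2590866/48828125 m
Load 3 — point force P=10 kN at a=8 m (b=L-a=4):
  y_3 = -Px²(3a-x)/(6EI)  [x≤a] = -10·(36/5)²·(3·8-(36/5))/(6·50000) = -2268/78125 m
Load 4 — point force P=-8 kN at a=24/5 m (b=L-a=36/5):
  y_4 = -Pa²(3x-a)/(6EI)  [x>a] = -(-8)·(24/5)²·(3·(36/5)-(24/5))/(6·50000) = 4032/390625 m
Superposition: y = Σ y_i = -3382491/48828125 m ≈ -0.069273 m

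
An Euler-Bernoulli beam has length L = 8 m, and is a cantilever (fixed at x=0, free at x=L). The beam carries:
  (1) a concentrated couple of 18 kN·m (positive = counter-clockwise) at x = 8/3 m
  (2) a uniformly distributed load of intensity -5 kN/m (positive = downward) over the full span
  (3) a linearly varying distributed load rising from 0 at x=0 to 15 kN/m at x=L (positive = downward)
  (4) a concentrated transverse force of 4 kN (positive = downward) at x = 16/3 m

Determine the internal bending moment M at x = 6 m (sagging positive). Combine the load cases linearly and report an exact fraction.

M(6) = -35/2 kN·m

Load 1 — applied couple M₀=18 kN·m at a=8/3 m (b=L-a=16/3):
  M_1 = 0  [x>a] = 0 kN·m
Load 2 — uniform load w=-5 kN/m over full span:
  M_2 = -w(L-x)²/2 = -(-5)·(8-6)²/2 = 10 kN·m
Load 3 — triangular load w₀=15 kN/m (0→w₀ over full span):
  M_3 = w₀Lx/2 - w₀L²/3 - w₀x³/(6L) = 15·8·6/2 - 15·8²/3 - 15·6³/(6·8) = -55/2 kN·m
Load 4 — point force P=4 kN at a=16/3 m (b=L-a=8/3):
  M_4 = 0  [x>a] = 0 kN·m
Superposition: M = Σ M_i = -35/2 kN·m ≈ -17.500000 kN·m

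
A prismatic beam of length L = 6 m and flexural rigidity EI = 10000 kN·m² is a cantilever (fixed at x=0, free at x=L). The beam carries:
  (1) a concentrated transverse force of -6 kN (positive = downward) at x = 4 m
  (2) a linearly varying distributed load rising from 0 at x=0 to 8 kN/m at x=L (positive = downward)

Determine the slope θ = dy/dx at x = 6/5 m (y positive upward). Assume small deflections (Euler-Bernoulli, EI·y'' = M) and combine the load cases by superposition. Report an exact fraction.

Load 1 — point force P=-6 kN at a=4 m (b=L-a=2):
  θ_1 = -Px(2a-x)/(2EI)  [x≤a] = -(-6)·(6/5)·(2·4-(6/5))/(2·10000) = 153/62500 rad
Load 2 — triangular load w₀=8 kN/m (0→w₀ over full span):
  θ_2 = (w₀Lx²/4-w₀L²x/3-w₀x⁴/(24L))/EI = (8·6·(6/5)²/4-8·6²·(6/5)/3-8·(6/5)⁴/(24·6))/10000 = -7659/781250 rad
Superposition: θ = Σ θ_i = -11493/1562500 rad ≈ -0.007356 rad

θ(6/5) = -11493/1562500 rad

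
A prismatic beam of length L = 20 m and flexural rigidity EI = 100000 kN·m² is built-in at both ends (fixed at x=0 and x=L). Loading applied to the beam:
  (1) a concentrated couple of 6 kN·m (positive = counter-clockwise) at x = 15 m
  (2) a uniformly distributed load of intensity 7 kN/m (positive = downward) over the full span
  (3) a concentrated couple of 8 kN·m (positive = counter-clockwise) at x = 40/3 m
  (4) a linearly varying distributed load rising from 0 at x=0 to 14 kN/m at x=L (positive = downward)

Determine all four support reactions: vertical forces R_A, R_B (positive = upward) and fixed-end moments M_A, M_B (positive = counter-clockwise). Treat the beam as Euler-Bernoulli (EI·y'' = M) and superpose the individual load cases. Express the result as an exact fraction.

R_A = 27089/240 kN, M_A = 10189/24 kN·m, R_B = 40111/240 kN, M_B = -12347/24 kN·m

Load 1 — applied couple M₀=6 kN·m at a=15 m (b=L-a=5):
  R_A = 6M₀ab/L³ = 6·6·15·5/20³ = 27/80 kN
  M_A = M₀b(2a-b)/L² = 6·5·(2·15-5)/20² = 15/8 kN·m
  R_B = -6M₀ab/L³ = -6·6·15·5/20³ = -27/80 kN
  M_B = M₀a(2b-a)/L² = 6·15·(2·5-15)/20² = -9/8 kN·m
Load 2 — uniform load w=7 kN/m over full span:
  R_A = wL/2 = 7·20/2 = 70 kN
  M_A = wL²/12 = 7·20²/12 = 700/3 kN·m
  R_B = wL/2 = 7·20/2 = 70 kN
  M_B = -wL²/12 = -7·20²/12 = -700/3 kN·m
Load 3 — applied couple M₀=8 kN·m at a=40/3 m (b=L-a=20/3):
  R_A = 6M₀ab/L³ = 6·8·(40/3)·(20/3)/20³ = 8/15 kN
  M_A = M₀b(2a-b)/L² = 8·(20/3)·(2·(40/3)-(20/3))/20² = 8/3 kN·m
  R_B = -6M₀ab/L³ = -6·8·(40/3)·(20/3)/20³ = -8/15 kN
  M_B = M₀a(2b-a)/L² = 8·(40/3)·(2·(20/3)-(40/3))/20² = 0 kN·m
Load 4 — triangular load w₀=14 kN/m (0→w₀ over full span):
  R_A = 3w₀L/20 = 3·14·20/20 = 42 kN
  M_A = w₀L²/30 = 14·20²/30 = 560/3 kN·m
  R_B = 7w₀L/20 = 7·14·20/20 = 98 kN
  M_B = -w₀L²/20 = -14·20²/20 = -280 kN·m
Superposition: R_A = 27089/240 kN, M_A = 10189/24 kN·m, R_B = 40111/240 kN, M_B = -12347/24 kN·m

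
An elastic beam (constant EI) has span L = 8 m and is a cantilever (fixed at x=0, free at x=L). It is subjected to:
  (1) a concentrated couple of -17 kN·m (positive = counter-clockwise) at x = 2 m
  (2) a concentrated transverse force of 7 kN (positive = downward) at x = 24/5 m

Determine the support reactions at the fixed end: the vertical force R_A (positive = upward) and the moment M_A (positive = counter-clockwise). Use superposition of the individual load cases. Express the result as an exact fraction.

R_A = 7 kN, M_A = 253/5 kN·m

Load 1 — applied couple M₀=-17 kN·m at a=2 m (b=L-a=6):
  R_A = 0 kN
  M_A = -M₀ = -(-17) = 17 kN·m
Load 2 — point force P=7 kN at a=24/5 m (b=L-a=16/5):
  R_A = P = 7 kN
  M_A = Pa = 7·(24/5) = 168/5 kN·m
Superposition: R_A = 7 kN, M_A = 253/5 kN·m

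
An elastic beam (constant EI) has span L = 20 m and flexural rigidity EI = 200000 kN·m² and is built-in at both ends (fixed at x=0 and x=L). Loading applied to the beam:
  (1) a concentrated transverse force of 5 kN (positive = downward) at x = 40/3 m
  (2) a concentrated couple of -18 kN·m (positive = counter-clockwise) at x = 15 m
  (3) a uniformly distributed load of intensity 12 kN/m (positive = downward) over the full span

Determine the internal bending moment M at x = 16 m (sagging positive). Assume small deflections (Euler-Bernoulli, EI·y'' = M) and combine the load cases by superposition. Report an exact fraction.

M(16) = -343/40 kN·m

Load 1 — point force P=5 kN at a=40/3 m (b=L-a=20/3):
  M_1 = Pa²(a+3b)(L-x)/L³ - Pa²b/L²  [x>a] = 5·(40/3)²·((40/3)+3·(20/3))·(20-16)/20³ - 5·(40/3)²·(20/3)/20² = 0 kN·m
Load 2 — applied couple M₀=-18 kN·m at a=15 m (b=L-a=5):
  M_2 = R_Ax - M_A - M₀  [x>a] with R_A=-81/80, M_A=-45/8 = (-81/80)·16 - (-45/8) - (-18) = 297/40 kN·m
Load 3 — uniform load w=12 kN/m over full span:
  M_3 = wLx/2 - wL²/12 - wx²/2 = 12·20·16/2 - 12·20²/12 - 12·16²/2 = -16 kN·m
Superposition: M = Σ M_i = -343/40 kN·m ≈ -8.575000 kN·m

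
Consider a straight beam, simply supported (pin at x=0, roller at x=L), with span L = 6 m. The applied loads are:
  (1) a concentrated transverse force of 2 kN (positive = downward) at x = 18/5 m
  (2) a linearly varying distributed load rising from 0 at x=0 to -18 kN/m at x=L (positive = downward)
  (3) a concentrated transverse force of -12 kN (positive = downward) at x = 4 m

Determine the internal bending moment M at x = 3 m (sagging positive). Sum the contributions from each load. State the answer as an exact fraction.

M(3) = -501/10 kN·m

Load 1 — point force P=2 kN at a=18/5 m (b=L-a=12/5):
  M_1 = Pbx/L  [x≤a] = 2·(12/5)·3/6 = 12/5 kN·m
Load 2 — triangular load w₀=-18 kN/m (0→w₀ over full span):
  M_2 = w₀Lx/6 - w₀x³/(6L) = (-18)·6·3/6 - (-18)·3³/(6·6) = -81/2 kN·m
Load 3 — point force P=-12 kN at a=4 m (b=L-a=2):
  M_3 = Pbx/L  [x≤a] = (-12)·2·3/6 = -12 kN·m
Superposition: M = Σ M_i = -501/10 kN·m ≈ -50.100000 kN·m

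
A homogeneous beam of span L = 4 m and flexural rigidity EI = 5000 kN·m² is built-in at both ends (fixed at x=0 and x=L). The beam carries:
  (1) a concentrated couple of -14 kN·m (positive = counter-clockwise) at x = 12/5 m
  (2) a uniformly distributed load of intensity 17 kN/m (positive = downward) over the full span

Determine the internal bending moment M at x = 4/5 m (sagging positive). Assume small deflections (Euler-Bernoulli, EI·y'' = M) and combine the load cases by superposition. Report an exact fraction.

M(4/5) = -172/375 kN·m

Load 1 — applied couple M₀=-14 kN·m at a=12/5 m (b=L-a=8/5):
  M_1 = R_Ax - M_A  [x≤a] with R_A=-126/25, M_A=-112/25 = (-126/25)·(4/5) - (-112/25) = 56/125 kN·m
Load 2 — uniform load w=17 kN/m over full span:
  M_2 = wLx/2 - wL²/12 - wx²/2 = 17·4·(4/5)/2 - 17·4²/12 - 17·(4/5)²/2 = -68/75 kN·m
Superposition: M = Σ M_i = -172/375 kN·m ≈ -0.458667 kN·m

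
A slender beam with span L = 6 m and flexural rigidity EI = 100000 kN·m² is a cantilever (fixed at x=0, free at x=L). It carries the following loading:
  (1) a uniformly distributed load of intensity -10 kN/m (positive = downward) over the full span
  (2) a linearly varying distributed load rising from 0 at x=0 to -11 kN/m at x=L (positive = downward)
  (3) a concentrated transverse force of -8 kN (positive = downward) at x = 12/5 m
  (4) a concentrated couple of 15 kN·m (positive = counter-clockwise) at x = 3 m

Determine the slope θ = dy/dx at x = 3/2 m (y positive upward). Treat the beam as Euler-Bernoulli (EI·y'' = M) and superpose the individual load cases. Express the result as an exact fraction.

Load 1 — uniform load w=-10 kN/m over full span:
  θ_1 = -wx(x²-3Lx+3L²)/(6EI) = -(-10)·(3/2)·((3/2)²-3·6·(3/2)+3·6²)/(6·100000) = 333/160000 rad
Load 2 — triangular load w₀=-11 kN/m (0→w₀ over full span):
  θ_2 = (w₀Lx²/4-w₀L²x/3-w₀x⁴/(24L))/EI = ((-11)·6·(3/2)²/4-(-11)·6²·(3/2)/3-(-11)·(3/2)⁴/(24·6))/100000 = 41283/25600000 rad
Load 3 — point force P=-8 kN at a=12/5 m (b=L-a=18/5):
  θ_3 = -Px(2a-x)/(2EI)  [x≤a] = -(-8)·(3/2)·(2·(12/5)-(3/2))/(2·100000) = 99/500000 rad
Load 4 — applied couple M₀=15 kN·m at a=3 m (b=L-a=3):
  θ_4 = M₀x/EI  [x≤a] = 15·(3/2)/100000 = 9/40000 rad
Superposition: θ = Σ θ_i = 526959/128000000 rad ≈ 0.004117 rad

θ(3/2) = 526959/128000000 rad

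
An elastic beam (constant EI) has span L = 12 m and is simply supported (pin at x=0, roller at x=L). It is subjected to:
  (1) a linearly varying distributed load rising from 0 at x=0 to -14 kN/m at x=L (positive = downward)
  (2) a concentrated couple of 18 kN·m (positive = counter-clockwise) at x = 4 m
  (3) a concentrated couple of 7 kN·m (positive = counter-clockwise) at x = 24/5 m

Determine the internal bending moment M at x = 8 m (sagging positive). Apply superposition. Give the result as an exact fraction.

Load 1 — triangular load w₀=-14 kN/m (0→w₀ over full span):
  M_1 = w₀Lx/6 - w₀x³/(6L) = (-14)·12·8/6 - (-14)·8³/(6·12) = -1120/9 kN·m
Load 2 — applied couple M₀=18 kN·m at a=4 m (b=L-a=8):
  M_2 = M₀x/L - M₀  [x>a] = 18·8/12 - 18 = -6 kN·m
Load 3 — applied couple M₀=7 kN·m at a=24/5 m (b=L-a=36/5):
  M_3 = M₀x/L - M₀  [x>a] = 7·8/12 - 7 = -7/3 kN·m
Superposition: M = Σ M_i = -1195/9 kN·m ≈ -132.777778 kN·m

M(8) = -1195/9 kN·m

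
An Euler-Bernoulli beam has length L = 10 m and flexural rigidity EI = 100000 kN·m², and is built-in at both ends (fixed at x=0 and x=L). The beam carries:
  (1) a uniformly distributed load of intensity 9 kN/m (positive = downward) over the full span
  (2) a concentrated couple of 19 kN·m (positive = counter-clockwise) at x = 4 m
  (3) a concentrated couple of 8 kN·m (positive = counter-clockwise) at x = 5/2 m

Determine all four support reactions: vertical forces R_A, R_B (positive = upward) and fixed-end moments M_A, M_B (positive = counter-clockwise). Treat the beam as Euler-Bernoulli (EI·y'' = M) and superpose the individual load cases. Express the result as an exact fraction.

R_A = 12159/250 kN, M_A = 3789/50 kN·m, R_B = 10341/250 kN, M_B = -3321/50 kN·m

Load 1 — uniform load w=9 kN/m over full span:
  R_A = wL/2 = 9·10/2 = 45 kN
  M_A = wL²/12 = 9·10²/12 = 75 kN·m
  R_B = wL/2 = 9·10/2 = 45 kN
  M_B = -wL²/12 = -9·10²/12 = -75 kN·m
Load 2 — applied couple M₀=19 kN·m at a=4 m (b=L-a=6):
  R_A = 6M₀ab/L³ = 6·19·4·6/10³ = 342/125 kN
  M_A = M₀b(2a-b)/L² = 19·6·(2·4-6)/10² = 57/25 kN·m
  R_B = -6M₀ab/L³ = -6·19·4·6/10³ = -342/125 kN
  M_B = M₀a(2b-a)/L² = 19·4·(2·6-4)/10² = 152/25 kN·m
Load 3 — applied couple M₀=8 kN·m at a=5/2 m (b=L-a=15/2):
  R_A = 6M₀ab/L³ = 6·8·(5/2)·(15/2)/10³ = 9/10 kN
  M_A = M₀b(2a-b)/L² = 8·(15/2)·(2·(5/2)-(15/2))/10² = -3/2 kN·m
  R_B = -6M₀ab/L³ = -6·8·(5/2)·(15/2)/10³ = -9/10 kN
  M_B = M₀a(2b-a)/L² = 8·(5/2)·(2·(15/2)-(5/2))/10² = 5/2 kN·m
Superposition: R_A = 12159/250 kN, M_A = 3789/50 kN·m, R_B = 10341/250 kN, M_B = -3321/50 kN·m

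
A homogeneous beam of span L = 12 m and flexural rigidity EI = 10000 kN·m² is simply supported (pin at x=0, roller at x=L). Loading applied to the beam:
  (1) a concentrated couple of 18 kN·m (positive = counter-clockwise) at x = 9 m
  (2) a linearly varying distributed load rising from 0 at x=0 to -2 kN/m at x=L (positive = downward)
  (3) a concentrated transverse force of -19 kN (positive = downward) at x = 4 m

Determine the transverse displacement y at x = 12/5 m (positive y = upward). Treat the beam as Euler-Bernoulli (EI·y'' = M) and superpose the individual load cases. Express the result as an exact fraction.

y(12/5) = 21636559/468750000 m

Load 1 — applied couple M₀=18 kN·m at a=9 m (b=L-a=3):
  y_1 = (M₀x³/(6L)+C₁x)/EI  [x≤a] with C₁=M₀(3b²-L²)/(6L)=-117/4 = (18·(12/5)³/(6·12)+(-117/4)·(12/5))/10000 = -8343/1250000 m
Load 2 — triangular load w₀=-2 kN/m (0→w₀ over full span):
  y_2 = -w₀x(7L⁴-10L²x²+3x⁴)/(360LEI) = -(-2)·(12/5)·(7·12⁴-10·12²·(12/5)²+3·(12/5)⁴)/(360·12·10000) = 148608/9765625 m
Load 3 — point force P=-19 kN at a=4 m (b=L-a=8):
  y_3 = -Pbx(L²-b²-x²)/(6LEI)  [x≤a] = -(-19)·8·(12/5)·(12²-8²-(12/5)²)/(6·12·10000) = 8816/234375 m
Superposition: y = Σ y_i = 21636559/468750000 m ≈ 0.046158 m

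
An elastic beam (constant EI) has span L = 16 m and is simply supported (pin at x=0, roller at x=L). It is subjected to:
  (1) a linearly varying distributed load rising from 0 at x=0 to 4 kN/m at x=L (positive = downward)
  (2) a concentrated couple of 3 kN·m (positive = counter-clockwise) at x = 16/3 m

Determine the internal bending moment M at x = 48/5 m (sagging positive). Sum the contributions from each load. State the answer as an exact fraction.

Load 1 — triangular load w₀=4 kN/m (0→w₀ over full span):
  M_1 = w₀Lx/6 - w₀x³/(6L) = 4·16·(48/5)/6 - 4·(48/5)³/(6·16) = 8192/125 kN·m
Load 2 — applied couple M₀=3 kN·m at a=16/3 m (b=L-a=32/3):
  M_2 = M₀x/L - M₀  [x>a] = 3·(48/5)/16 - 3 = -6/5 kN·m
Superposition: M = Σ M_i = 8042/125 kN·m ≈ 64.336000 kN·m

M(48/5) = 8042/125 kN·m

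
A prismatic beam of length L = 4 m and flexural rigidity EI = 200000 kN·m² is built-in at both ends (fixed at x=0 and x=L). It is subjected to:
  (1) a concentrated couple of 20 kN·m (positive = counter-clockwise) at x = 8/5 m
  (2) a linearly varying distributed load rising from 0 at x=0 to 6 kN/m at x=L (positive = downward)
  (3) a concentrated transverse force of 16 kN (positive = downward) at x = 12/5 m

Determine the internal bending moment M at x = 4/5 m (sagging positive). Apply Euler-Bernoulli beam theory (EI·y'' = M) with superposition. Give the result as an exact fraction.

Load 1 — applied couple M₀=20 kN·m at a=8/5 m (b=L-a=12/5):
  M_1 = R_Ax - M_A  [x≤a] with R_A=36/5, M_A=12/5 = (36/5)·(4/5) - (12/5) = 84/25 kN·m
Load 2 — triangular load w₀=6 kN/m (0→w₀ over full span):
  M_2 = 3w₀Lx/20 - w₀L²/30 - w₀x³/(6L) = 3·6·4·(4/5)/20 - 6·4²/30 - 6·(4/5)³/(6·4) = -56/125 kN·m
Load 3 — point force P=16 kN at a=12/5 m (b=L-a=8/5):
  M_3 = Pb²(3a+b)x/L³ - Pab²/L²  [x≤a] = 16·(8/5)²·(3·(12/5)+(8/5))·(4/5)/4³ - 16·(12/5)·(8/5)²/4² = -1024/625 kN·m
Superposition: M = Σ M_i = 796/625 kN·m ≈ 1.273600 kN·m

M(4/5) = 796/625 kN·m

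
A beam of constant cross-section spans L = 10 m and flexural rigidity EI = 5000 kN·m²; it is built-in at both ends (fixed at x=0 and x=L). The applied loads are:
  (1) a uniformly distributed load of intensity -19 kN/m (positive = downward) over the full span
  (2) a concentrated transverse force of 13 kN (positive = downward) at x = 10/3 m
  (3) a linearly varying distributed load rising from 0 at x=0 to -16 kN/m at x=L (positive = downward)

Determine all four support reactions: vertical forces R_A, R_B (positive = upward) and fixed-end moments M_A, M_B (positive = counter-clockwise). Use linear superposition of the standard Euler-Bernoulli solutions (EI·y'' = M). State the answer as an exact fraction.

Load 1 — uniform load w=-19 kN/m over full span:
  R_A = wL/2 = (-19)·10/2 = -95 kN
  M_A = wL²/12 = (-19)·10²/12 = -475/3 kN·m
  R_B = wL/2 = (-19)·10/2 = -95 kN
  M_B = -wL²/12 = -(-19)·10²/12 = 475/3 kN·m
Load 2 — point force P=13 kN at a=10/3 m (b=L-a=20/3):
  R_A = Pb²(3a+b)/L³ = 13·(20/3)²·(3·(10/3)+(20/3))/10³ = 260/27 kN
  M_A = Pab²/L² = 13·(10/3)·(20/3)²/10² = 520/27 kN·m
  R_B = Pa²(a+3b)/L³ = 13·(10/3)²·((10/3)+3·(20/3))/10³ = 91/27 kN
  M_B = -Pa²b/L² = -13·(10/3)²·(20/3)/10² = -260/27 kN·m
Load 3 — triangular load w₀=-16 kN/m (0→w₀ over full span):
  R_A = 3w₀L/20 = 3·(-16)·10/20 = -24 kN
  M_A = w₀L²/30 = (-16)·10²/30 = -160/3 kN·m
  R_B = 7w₀L/20 = 7·(-16)·10/20 = -56 kN
  M_B = -w₀L²/20 = -(-16)·10²/20 = 80 kN·m
Superposition: R_A = -2953/27 kN, M_A = -5195/27 kN·m, R_B = -3986/27 kN, M_B = 6175/27 kN·m

R_A = -2953/27 kN, M_A = -5195/27 kN·m, R_B = -3986/27 kN, M_B = 6175/27 kN·m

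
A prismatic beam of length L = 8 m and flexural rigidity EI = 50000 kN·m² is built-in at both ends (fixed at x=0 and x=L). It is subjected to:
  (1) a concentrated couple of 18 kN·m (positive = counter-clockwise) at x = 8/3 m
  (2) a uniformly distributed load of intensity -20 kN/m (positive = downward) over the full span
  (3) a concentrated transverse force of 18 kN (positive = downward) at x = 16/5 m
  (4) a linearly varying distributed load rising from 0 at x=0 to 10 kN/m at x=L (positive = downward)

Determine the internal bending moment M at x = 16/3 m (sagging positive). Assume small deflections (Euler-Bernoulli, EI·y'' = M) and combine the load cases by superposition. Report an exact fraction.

M(16/3) = -237146/10125 kN·m

Load 1 — applied couple M₀=18 kN·m at a=8/3 m (b=L-a=16/3):
  M_1 = R_Ax - M_A - M₀  [x>a] with R_A=3, M_A=0 = 3·(16/3) - 0 - 18 = -2 kN·m
Load 2 — uniform load w=-20 kN/m over full span:
  M_2 = wLx/2 - wL²/12 - wx²/2 = (-20)·8·(16/3)/2 - (-20)·8²/12 - (-20)·(16/3)²/2 = -320/9 kN·m
Load 3 — point force P=18 kN at a=16/5 m (b=L-a=24/5):
  M_3 = Pa²(a+3b)(L-x)/L³ - Pa²b/L²  [x>a] = 18·(16/5)²·((16/5)+3·(24/5))·(8-(16/3))/8³ - 18·(16/5)²·(24/5)/8² = 384/125 kN·m
Load 4 — triangular load w₀=10 kN/m (0→w₀ over full span):
  M_4 = 3w₀Lx/20 - w₀L²/30 - w₀x³/(6L) = 3·10·8·(16/3)/20 - 10·8²/30 - 10·(16/3)³/(6·8) = 896/81 kN·m
Superposition: M = Σ M_i = -237146/10125 kN·m ≈ -23.421827 kN·m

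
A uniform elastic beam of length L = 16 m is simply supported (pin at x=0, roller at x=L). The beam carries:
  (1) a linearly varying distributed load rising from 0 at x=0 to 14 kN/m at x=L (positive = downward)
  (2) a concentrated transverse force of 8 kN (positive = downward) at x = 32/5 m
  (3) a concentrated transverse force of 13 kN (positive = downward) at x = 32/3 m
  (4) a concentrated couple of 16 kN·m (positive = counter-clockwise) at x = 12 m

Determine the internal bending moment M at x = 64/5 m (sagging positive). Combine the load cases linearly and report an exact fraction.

M(64/5) = 77552/375 kN·m

Load 1 — triangular load w₀=14 kN/m (0→w₀ over full span):
  M_1 = w₀Lx/6 - w₀x³/(6L) = 14·16·(64/5)/6 - 14·(64/5)³/(6·16) = 21504/125 kN·m
Load 2 — point force P=8 kN at a=32/5 m (b=L-a=48/5):
  M_2 = Pa(L-x)/L  [x>a] = 8·(32/5)·(16-(64/5))/16 = 256/25 kN·m
Load 3 — point force P=13 kN at a=32/3 m (b=L-a=16/3):
  M_3 = Pa(L-x)/L  [x>a] = 13·(32/3)·(16-(64/5))/16 = 416/15 kN·m
Load 4 — applied couple M₀=16 kN·m at a=12 m (b=L-a=4):
  M_4 = M₀x/L - M₀  [x>a] = 16·(64/5)/16 - 16 = -16/5 kN·m
Superposition: M = Σ M_i = 77552/375 kN·m ≈ 206.805333 kN·m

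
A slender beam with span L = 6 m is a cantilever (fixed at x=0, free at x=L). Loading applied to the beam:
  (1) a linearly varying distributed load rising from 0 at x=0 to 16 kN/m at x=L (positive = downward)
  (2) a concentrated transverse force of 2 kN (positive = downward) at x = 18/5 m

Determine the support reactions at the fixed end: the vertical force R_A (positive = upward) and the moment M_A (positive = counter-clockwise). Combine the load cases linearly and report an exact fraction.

Load 1 — triangular load w₀=16 kN/m (0→w₀ over full span):
  R_A = w₀L/2 = 16·6/2 = 48 kN
  M_A = w₀L²/3 = 16·6²/3 = 192 kN·m
Load 2 — point force P=2 kN at a=18/5 m (b=L-a=12/5):
  R_A = P = 2 kN
  M_A = Pa = 2·(18/5) = 36/5 kN·m
Superposition: R_A = 50 kN, M_A = 996/5 kN·m

R_A = 50 kN, M_A = 996/5 kN·m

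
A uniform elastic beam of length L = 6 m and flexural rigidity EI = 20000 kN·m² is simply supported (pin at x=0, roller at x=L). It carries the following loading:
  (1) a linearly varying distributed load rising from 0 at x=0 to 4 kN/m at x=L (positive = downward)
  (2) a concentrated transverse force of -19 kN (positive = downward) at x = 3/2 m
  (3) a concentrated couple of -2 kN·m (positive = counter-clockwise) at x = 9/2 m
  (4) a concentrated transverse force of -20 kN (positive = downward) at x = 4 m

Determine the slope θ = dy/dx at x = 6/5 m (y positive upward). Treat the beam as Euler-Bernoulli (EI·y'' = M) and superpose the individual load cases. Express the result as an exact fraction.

Load 1 — triangular load w₀=4 kN/m (0→w₀ over full span):
  θ_1 = -w₀(7L⁴-30L²x²+15x⁴)/(360LEI) = -4·(7·6⁴-30·6²·(6/5)²+15·(6/5)⁴)/(360·6·20000) = -273/390625 rad
Load 2 — point force P=-19 kN at a=3/2 m (b=L-a=9/2):
  θ_2 = -Pb(L²-b²-3x²)/(6LEI)  [x≤a] = -(-19)·(9/2)·(6²-(9/2)²-3·(6/5)²)/(6·6·20000) = 21717/16000000 rad
Load 3 — applied couple M₀=-2 kN·m at a=9/2 m (b=L-a=3/2):
  θ_3 = (M₀x²/(2L)+C₁)/EI  [x≤a] with C₁=M₀(3b²-L²)/(6L)=13/8 = ((-2)·(6/5)²/(2·6)+(13/8))/20000 = 277/4000000 rad
Load 4 — point force P=-20 kN at a=4 m (b=L-a=2):
  θ_4 = -Pb(L²-b²-3x²)/(6LEI)  [x≤a] = -(-20)·2·(6²-2²-3·(6/5)²)/(6·6·20000) = 173/112500 rad
Superposition: θ = Σ θ_i = 8155657/3600000000 rad ≈ 0.002265 rad

θ(6/5) = 8155657/3600000000 rad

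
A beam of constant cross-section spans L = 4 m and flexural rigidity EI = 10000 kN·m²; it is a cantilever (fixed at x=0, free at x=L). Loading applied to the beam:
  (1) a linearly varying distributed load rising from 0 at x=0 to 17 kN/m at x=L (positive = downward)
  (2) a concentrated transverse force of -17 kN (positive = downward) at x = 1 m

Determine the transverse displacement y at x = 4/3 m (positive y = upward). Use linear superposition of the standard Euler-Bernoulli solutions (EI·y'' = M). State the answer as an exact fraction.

y(4/3) = -428723/72900000 m

Load 1 — triangular load w₀=17 kN/m (0→w₀ over full span):
  y_1 = (w₀Lx³/12-w₀L²x²/6-w₀x⁵/(120L))/EI = (17·4·(4/3)³/12-17·4²·(4/3)²/6-17·(4/3)⁵/(120·4))/10000 = -15334/2278125 m
Load 2 — point force P=-17 kN at a=1 m (b=L-a=3):
  y_2 = -Pa²(3x-a)/(6EI)  [x>a] = -(-17)·1²·(3·(4/3)-1)/(6·10000) = 17/20000 m
Superposition: y = Σ y_i = -428723/72900000 m ≈ -0.005881 m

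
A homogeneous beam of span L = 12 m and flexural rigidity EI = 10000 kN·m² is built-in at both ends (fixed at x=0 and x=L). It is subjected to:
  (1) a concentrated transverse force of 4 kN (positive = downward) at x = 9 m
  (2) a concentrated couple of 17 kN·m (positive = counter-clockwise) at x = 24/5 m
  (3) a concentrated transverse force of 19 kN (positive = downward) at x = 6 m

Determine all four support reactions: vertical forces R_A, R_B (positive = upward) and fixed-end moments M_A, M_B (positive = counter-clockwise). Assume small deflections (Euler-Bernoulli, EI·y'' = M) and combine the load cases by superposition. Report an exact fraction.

Load 1 — point force P=4 kN at a=9 m (b=L-a=3):
  R_A = Pb²(3a+b)/L³ = 4·3²·(3·9+3)/12³ = 5/8 kN
  M_A = Pab²/L² = 4·9·3²/12² = 9/4 kN·m
  R_B = Pa²(a+3b)/L³ = 4·9²·(9+3·3)/12³ = 27/8 kN
  M_B = -Pa²b/L² = -4·9²·3/12² = -27/4 kN·m
Load 2 — applied couple M₀=17 kN·m at a=24/5 m (b=L-a=36/5):
  R_A = 6M₀ab/L³ = 6·17·(24/5)·(36/5)/12³ = 51/25 kN
  M_A = M₀b(2a-b)/L² = 17·(36/5)·(2·(24/5)-(36/5))/12² = 51/25 kN·m
  R_B = -6M₀ab/L³ = -6·17·(24/5)·(36/5)/12³ = -51/25 kN
  M_B = M₀a(2b-a)/L² = 17·(24/5)·(2·(36/5)-(24/5))/12² = 136/25 kN·m
Load 3 — point force P=19 kN at a=6 m (b=L-a=6):
  R_A = Pb²(3a+b)/L³ = 19·6²·(3·6+6)/12³ = 19/2 kN
  M_A = Pab²/L² = 19·6·6²/12² = 57/2 kN·m
  R_B = Pa²(a+3b)/L³ = 19·6²·(6+3·6)/12³ = 19/2 kN
  M_B = -Pa²b/L² = -19·6²·6/12² = -57/2 kN·m
Superposition: R_A = 2433/200 kN, M_A = 3279/100 kN·m, R_B = 2167/200 kN, M_B = -2981/100 kN·m

R_A = 2433/200 kN, M_A = 3279/100 kN·m, R_B = 2167/200 kN, M_B = -2981/100 kN·m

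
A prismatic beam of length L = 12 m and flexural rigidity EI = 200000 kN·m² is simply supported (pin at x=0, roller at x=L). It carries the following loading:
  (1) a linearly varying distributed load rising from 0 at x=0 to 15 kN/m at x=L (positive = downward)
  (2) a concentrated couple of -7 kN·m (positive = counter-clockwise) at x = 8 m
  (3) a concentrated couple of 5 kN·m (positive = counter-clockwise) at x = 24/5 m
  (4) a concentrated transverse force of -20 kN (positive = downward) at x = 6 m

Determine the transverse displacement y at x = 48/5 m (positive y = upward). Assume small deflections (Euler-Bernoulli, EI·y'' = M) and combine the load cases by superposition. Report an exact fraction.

y(48/5) = -162313/39062500 m

Load 1 — triangular load w₀=15 kN/m (0→w₀ over full span):
  y_1 = -w₀x(7L⁴-10L²x²+3x⁴)/(360LEI) = -15·(48/5)·(7·12⁴-10·12²·(48/5)²+3·(48/5)⁴)/(360·12·200000) = -61722/9765625 m
Load 2 — applied couple M₀=-7 kN·m at a=8 m (b=L-a=4):
  y_2 = (M₀x³/(6L)-M₀(x-a)²/2+C₁x)/EI  [x>a] with C₁=M₀(3b²-L²)/(6L)=28/3 = ((-7)·(48/5)³/(6·12)-(-7)·((48/5)-8)²/2+(28/3)·(48/5))/200000 = 49/781250 m
Load 3 — applied couple M₀=5 kN·m at a=24/5 m (b=L-a=36/5):
  y_3 = (M₀x³/(6L)-M₀(x-a)²/2+C₁x)/EI  [x>a] with C₁=M₀(3b²-L²)/(6L)=4/5 = (5·(48/5)³/(6·12)-5·((48/5)-(24/5))²/2+(4/5)·(48/5))/200000 = 9/156250 m
Load 4 — point force P=-20 kN at a=6 m (b=L-a=6):
  y_4 = -Pa(L-x)(2Lx-a²-x²)/(6LEI)  [x>a] = -(-20)·6·(12-(48/5))·(2·12·(48/5)-6²-(48/5)²)/(6·12·200000) = 639/312500 m
Superposition: y = Σ y_i = -162313/39062500 m ≈ -0.004155 m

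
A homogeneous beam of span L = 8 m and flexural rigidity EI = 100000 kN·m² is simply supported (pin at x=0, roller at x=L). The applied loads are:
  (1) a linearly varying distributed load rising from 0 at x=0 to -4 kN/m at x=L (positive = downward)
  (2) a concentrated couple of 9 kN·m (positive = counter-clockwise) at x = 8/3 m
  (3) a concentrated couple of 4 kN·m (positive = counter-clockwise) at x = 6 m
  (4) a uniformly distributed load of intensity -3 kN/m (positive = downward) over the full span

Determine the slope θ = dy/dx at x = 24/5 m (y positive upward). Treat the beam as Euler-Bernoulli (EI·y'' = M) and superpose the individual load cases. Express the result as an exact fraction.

Load 1 — triangular load w₀=-4 kN/m (0→w₀ over full span):
  θ_1 = -w₀(7L⁴-30L²x²+15x⁴)/(360LEI) = -(-4)·(7·8⁴-30·8²·(24/5)²+15·(24/5)⁴)/(360·8·100000) = -1856/17578125 rad
Load 2 — applied couple M₀=9 kN·m at a=8/3 m (b=L-a=16/3):
  θ_2 = (M₀x²/(2L)-M₀(x-a)+C₁)/EI  [x>a] with C₁=M₀(3b²-L²)/(6L)=4 = (9·(24/5)²/(2·8)-9·((24/5)-(8/3))+4)/100000 = -7/312500 rad
Load 3 — applied couple M₀=4 kN·m at a=6 m (b=L-a=2):
  θ_3 = (M₀x²/(2L)+C₁)/EI  [x≤a] with C₁=M₀(3b²-L²)/(6L)=-13/3 = (4·(24/5)²/(2·8)+(-13/3))/100000 = 107/7500000 rad
Load 4 — uniform load w=-3 kN/m over full span:
  θ_4 = -w(L³-6Lx²+4x³)/(24EI) = -(-3)·(8³-6·8·(24/5)²+4·(24/5)³)/(24·100000) = -74/390625 rad
Superposition: θ = Σ θ_i = -170527/562500000 rad ≈ -0.000303 rad

θ(24/5) = -170527/562500000 rad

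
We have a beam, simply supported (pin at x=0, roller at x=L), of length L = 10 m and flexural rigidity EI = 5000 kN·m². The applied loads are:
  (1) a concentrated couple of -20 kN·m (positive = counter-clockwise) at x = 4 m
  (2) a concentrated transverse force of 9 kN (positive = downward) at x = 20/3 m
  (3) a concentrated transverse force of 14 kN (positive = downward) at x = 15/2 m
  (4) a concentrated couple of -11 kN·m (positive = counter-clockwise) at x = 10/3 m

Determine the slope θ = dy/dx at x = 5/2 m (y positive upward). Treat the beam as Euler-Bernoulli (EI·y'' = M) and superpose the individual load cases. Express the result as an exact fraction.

Load 1 — applied couple M₀=-20 kN·m at a=4 m (b=L-a=6):
  θ_1 = (M₀x²/(2L)+C₁)/EI  [x≤a] with C₁=M₀(3b²-L²)/(6L)=-8/3 = ((-20)·(5/2)²/(2·10)+(-8/3))/5000 = -107/60000 rad
Load 2 — point force P=9 kN at a=20/3 m (b=L-a=10/3):
  θ_2 = -Pb(L²-b²-3x²)/(6LEI)  [x≤a] = -9·(10/3)·(10²-(10/3)²-3·(5/2)²)/(6·10·5000) = -101/14400 rad
Load 3 — point force P=14 kN at a=15/2 m (b=L-a=5/2):
  θ_3 = -Pb(L²-b²-3x²)/(6LEI)  [x≤a] = -14·(5/2)·(10²-(5/2)²-3·(5/2)²)/(6·10·5000) = -7/800 rad
Load 4 — applied couple M₀=-11 kN·m at a=10/3 m (b=L-a=20/3):
  θ_4 = (M₀x²/(2L)+C₁)/EI  [x≤a] with C₁=M₀(3b²-L²)/(6L)=-55/9 = ((-11)·(5/2)²/(2·10)+(-55/9))/5000 = -11/5760 rad
Superposition: θ = Σ θ_i = -14009/720000 rad ≈ -0.019457 rad

θ(5/2) = -14009/720000 rad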